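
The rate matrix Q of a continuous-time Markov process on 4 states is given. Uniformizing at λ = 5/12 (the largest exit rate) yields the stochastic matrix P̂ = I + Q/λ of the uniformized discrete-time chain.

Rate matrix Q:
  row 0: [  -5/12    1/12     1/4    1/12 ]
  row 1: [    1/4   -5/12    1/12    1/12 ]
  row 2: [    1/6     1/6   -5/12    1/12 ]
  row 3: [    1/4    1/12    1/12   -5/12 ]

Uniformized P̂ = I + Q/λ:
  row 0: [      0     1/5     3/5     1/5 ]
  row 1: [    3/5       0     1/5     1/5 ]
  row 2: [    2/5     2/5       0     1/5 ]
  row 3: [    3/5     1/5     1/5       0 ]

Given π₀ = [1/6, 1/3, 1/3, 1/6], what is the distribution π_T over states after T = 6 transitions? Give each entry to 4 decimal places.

π = [0.3410, 0.2119, 0.2804, 0.1667]

t=0: π = [0.1667, 0.3333, 0.3333, 0.1667]
t=1: π = [0.4333, 0.2000, 0.2000, 0.1667]
t=2: π = [0.3000, 0.2000, 0.3333, 0.1667]
t=3: π = [0.3533, 0.2267, 0.2533, 0.1667]
t=4: π = [0.3373, 0.2053, 0.2907, 0.1667]
t=5: π = [0.3395, 0.2171, 0.2768, 0.1667]
t=6: π = [0.3410, 0.2119, 0.2804, 0.1667]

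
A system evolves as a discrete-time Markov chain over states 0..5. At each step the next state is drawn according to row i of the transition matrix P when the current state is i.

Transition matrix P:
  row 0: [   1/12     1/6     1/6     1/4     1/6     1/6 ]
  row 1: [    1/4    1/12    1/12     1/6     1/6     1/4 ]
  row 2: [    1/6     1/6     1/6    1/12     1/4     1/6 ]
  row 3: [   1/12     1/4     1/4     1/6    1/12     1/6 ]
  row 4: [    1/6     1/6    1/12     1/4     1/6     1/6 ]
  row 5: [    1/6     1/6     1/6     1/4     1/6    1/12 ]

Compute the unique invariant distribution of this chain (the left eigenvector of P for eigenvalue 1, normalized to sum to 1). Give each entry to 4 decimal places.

π = [0.1519, 0.1688, 0.1551, 0.1939, 0.1634, 0.1668]

Balance equations π_j = Σ_i π_i·P[i][j]:
  π_0 = 1/12·π_0 + 1/4·π_1 + 1/6·π_2 + 1/12·π_3 + 1/6·π_4 + 1/6·π_5
  π_1 = 1/6·π_0 + 1/12·π_1 + 1/6·π_2 + 1/4·π_3 + 1/6·π_4 + 1/6·π_5
  π_2 = 1/6·π_0 + 1/12·π_1 + 1/6·π_2 + 1/4·π_3 + 1/12·π_4 + 1/6·π_5
  π_3 = 1/4·π_0 + 1/6·π_1 + 1/12·π_2 + 1/6·π_3 + 1/4·π_4 + 1/4·π_5
  π_4 = 1/6·π_0 + 1/6·π_1 + 1/4·π_2 + 1/12·π_3 + 1/6·π_4 + 1/6·π_5
  normalize: π_0 + π_1 + π_2 + π_3 + π_4 + π_5 = 1
Solving the linear system gives exactly π = [12325/81133, 4213/24964, 3873/24964, 4841/24964, 1020/6241, 54141/324532].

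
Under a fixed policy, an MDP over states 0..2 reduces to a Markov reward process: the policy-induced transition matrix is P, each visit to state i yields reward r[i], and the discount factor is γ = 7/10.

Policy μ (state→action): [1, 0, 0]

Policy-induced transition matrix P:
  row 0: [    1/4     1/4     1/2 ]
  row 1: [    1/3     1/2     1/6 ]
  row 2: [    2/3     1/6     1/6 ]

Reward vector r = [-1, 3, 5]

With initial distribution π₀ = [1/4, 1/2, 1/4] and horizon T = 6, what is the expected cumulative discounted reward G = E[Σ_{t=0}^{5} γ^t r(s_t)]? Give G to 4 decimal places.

t=0: π = [0.2500, 0.5000, 0.2500], E[r] = 2.5000, γ^t·E[r] = 2.500000, running G = 2.500000
t=1: π = [0.3958, 0.3542, 0.2500], E[r] = 1.9167, γ^t·E[r] = 1.341667, running G = 3.841667
t=2: π = [0.3837, 0.3177, 0.2986], E[r] = 2.0625, γ^t·E[r] = 1.010625, running G = 4.852292
t=3: π = [0.4009, 0.3045, 0.2946], E[r] = 1.9855, γ^t·E[r] = 0.681038, running G = 5.533329
t=4: π = [0.3981, 0.3016, 0.3003], E[r] = 2.0082, γ^t·E[r] = 0.482157, running G = 6.015486
t=5: π = [0.4003, 0.3004, 0.2994], E[r] = 1.9977, γ^t·E[r] = 0.335756, running G = 6.351242

G = 6.3512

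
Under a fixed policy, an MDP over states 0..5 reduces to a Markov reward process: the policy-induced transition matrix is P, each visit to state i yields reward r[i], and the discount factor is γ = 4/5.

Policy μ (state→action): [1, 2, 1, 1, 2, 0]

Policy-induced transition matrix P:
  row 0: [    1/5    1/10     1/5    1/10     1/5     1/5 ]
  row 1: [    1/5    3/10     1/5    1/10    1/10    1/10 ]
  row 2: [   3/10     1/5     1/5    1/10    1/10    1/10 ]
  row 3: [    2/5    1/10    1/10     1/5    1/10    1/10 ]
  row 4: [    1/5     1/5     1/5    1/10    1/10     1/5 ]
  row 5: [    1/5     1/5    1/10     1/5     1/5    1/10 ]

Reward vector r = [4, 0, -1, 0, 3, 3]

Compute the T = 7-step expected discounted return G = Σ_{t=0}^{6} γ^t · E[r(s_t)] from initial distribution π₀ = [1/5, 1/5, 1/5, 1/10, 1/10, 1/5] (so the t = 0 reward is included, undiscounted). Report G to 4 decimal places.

t=0: π = [0.2000, 0.2000, 0.2000, 0.1000, 0.1000, 0.2000], E[r] = 1.5000, γ^t·E[r] = 1.500000, running G = 1.500000
t=1: π = [0.2400, 0.1900, 0.1700, 0.1300, 0.1400, 0.1300], E[r] = 1.6000, γ^t·E[r] = 1.280000, running G = 2.780000
t=2: π = [0.2430, 0.1820, 0.1740, 0.1260, 0.1370, 0.1380], E[r] = 1.6230, γ^t·E[r] = 1.038720, running G = 3.818720
t=3: π = [0.2426, 0.1813, 0.1736, 0.1264, 0.1381, 0.1380], E[r] = 1.6251, γ^t·E[r] = 0.832051, running G = 4.650771
t=4: π = [0.2426, 0.1812, 0.1736, 0.1264, 0.1381, 0.1381], E[r] = 1.6254, γ^t·E[r] = 0.665760, running G = 5.316531
t=5: π = [0.2426, 0.1812, 0.1735, 0.1265, 0.1381, 0.1381], E[r] = 1.6255, γ^t·E[r] = 0.532627, running G = 5.849158
t=6: π = [0.2426, 0.1812, 0.1735, 0.1265, 0.1381, 0.1381], E[r] = 1.6255, γ^t·E[r] = 0.426105, running G = 6.275263

G = 6.2753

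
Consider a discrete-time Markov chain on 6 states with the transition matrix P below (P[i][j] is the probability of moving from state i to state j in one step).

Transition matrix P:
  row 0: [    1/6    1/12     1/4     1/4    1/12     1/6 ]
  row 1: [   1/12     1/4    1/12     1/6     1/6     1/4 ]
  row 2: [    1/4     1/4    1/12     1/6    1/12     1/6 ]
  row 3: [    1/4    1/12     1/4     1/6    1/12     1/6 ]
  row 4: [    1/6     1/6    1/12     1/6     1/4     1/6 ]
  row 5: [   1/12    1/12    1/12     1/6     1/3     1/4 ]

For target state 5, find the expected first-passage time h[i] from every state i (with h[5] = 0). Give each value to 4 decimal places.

h = [5.5896, 5.0423, 5.5114, 5.5896, 5.5505, 0.0000]

First-step conditioning: h[5] = 0; for i ≠ 5, h[i] = 1 + Σ_k P[i][k]·h[k].
  h[0] = 1 + 1/6·h[0] + 1/12·h[1] + 1/4·h[2] + 1/4·h[3] + 1/12·h[4]
  h[1] = 1 + 1/12·h[0] + 1/4·h[1] + 1/12·h[2] + 1/6·h[3] + 1/6·h[4]
  h[2] = 1 + 1/4·h[0] + 1/4·h[1] + 1/12·h[2] + 1/6·h[3] + 1/12·h[4]
  h[3] = 1 + 1/4·h[0] + 1/12·h[1] + 1/4·h[2] + 1/6·h[3] + 1/12·h[4]
  h[4] = 1 + 1/6·h[0] + 1/6·h[1] + 1/12·h[2] + 1/6·h[3] + 1/4·h[4]
Solving the 5×5 linear system over states ≠ 5 gives exactly h = [1716/307, 1548/307, 1692/307, 1716/307, 1704/307, 0] (h[5] = 0 is the target).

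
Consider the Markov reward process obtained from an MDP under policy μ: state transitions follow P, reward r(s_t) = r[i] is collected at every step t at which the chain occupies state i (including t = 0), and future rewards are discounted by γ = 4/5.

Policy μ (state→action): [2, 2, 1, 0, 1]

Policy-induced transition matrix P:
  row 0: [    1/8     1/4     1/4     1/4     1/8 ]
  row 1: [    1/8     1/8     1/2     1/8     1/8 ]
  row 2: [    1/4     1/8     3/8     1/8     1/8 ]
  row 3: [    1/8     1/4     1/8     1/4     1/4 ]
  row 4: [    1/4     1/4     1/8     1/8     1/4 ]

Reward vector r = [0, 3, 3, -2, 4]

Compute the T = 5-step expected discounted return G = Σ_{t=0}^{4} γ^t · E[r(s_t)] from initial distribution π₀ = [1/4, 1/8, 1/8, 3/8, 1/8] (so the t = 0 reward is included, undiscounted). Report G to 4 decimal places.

G = 4.6467

t=0: π = [0.2500, 0.1250, 0.1250, 0.3750, 0.1250], E[r] = 0.5000, γ^t·E[r] = 0.500000, running G = 0.500000
t=1: π = [0.1563, 0.2188, 0.2344, 0.2031, 0.1875], E[r] = 1.7031, γ^t·E[r] = 1.362500, running G = 1.862500
t=2: π = [0.1777, 0.1934, 0.2852, 0.1699, 0.1738], E[r] = 1.7910, γ^t·E[r] = 1.146250, running G = 3.008750
t=3: π = [0.1824, 0.1902, 0.2910, 0.1685, 0.1680], E[r] = 1.7786, γ^t·E[r] = 0.910625, running G = 3.919375
t=4: π = [0.1824, 0.1898, 0.2919, 0.1689, 0.1671], E[r] = 1.7757, γ^t·E[r] = 0.727313, running G = 4.646688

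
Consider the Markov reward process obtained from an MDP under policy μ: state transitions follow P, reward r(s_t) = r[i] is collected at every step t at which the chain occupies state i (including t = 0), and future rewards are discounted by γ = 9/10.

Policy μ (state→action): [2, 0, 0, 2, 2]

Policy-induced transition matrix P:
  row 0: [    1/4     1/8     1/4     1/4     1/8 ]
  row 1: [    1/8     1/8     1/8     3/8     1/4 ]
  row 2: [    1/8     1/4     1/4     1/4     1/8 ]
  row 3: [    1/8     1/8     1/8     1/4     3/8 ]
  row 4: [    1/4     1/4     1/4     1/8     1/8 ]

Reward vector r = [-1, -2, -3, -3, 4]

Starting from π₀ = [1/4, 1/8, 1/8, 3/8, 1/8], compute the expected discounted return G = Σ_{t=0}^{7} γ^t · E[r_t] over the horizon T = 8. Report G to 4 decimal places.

G = -6.1508

t=0: π = [0.2500, 0.1250, 0.1250, 0.3750, 0.1250], E[r] = -1.5000, γ^t·E[r] = -1.500000, running G = -1.500000
t=1: π = [0.1719, 0.1563, 0.1875, 0.2500, 0.2344], E[r] = -0.8594, γ^t·E[r] = -0.773438, running G = -2.273438
t=2: π = [0.1758, 0.1777, 0.1992, 0.2402, 0.2070], E[r] = -1.0215, γ^t·E[r] = -0.827402, running G = -3.100840
t=3: π = [0.1729, 0.1758, 0.1978, 0.2463, 0.2073], E[r] = -1.0276, γ^t·E[r] = -0.749112, running G = -3.849951
t=4: π = [0.1725, 0.1756, 0.1972, 0.2461, 0.2086], E[r] = -1.0194, γ^t·E[r] = -0.668854, running G = -4.518806
t=5: π = [0.1726, 0.1757, 0.1973, 0.2459, 0.2085], E[r] = -1.0197, γ^t·E[r] = -0.602136, running G = -5.120941
t=6: π = [0.1726, 0.1757, 0.1973, 0.2459, 0.2084], E[r] = -1.0199, γ^t·E[r] = -0.542043, running G = -5.662984
t=7: π = [0.1726, 0.1757, 0.1973, 0.2459, 0.2084], E[r] = -1.0199, γ^t·E[r] = -0.487826, running G = -6.150810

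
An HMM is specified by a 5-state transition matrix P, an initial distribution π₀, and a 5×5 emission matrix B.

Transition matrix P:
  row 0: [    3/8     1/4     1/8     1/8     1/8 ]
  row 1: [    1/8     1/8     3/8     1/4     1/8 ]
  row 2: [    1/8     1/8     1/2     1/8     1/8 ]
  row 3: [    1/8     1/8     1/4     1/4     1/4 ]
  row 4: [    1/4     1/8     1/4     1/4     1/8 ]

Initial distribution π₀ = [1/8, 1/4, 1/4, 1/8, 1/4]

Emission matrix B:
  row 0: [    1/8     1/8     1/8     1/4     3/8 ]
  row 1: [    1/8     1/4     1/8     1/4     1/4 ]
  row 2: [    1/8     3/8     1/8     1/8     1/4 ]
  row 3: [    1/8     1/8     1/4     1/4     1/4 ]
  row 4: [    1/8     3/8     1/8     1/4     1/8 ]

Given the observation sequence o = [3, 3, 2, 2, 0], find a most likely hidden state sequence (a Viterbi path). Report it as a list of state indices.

t=0: δ = [3.125e-02, 6.250e-02, 3.125e-02, 3.125e-02, 6.250e-02]  (obs o_0=3)
t=1: δ = [3.906e-03, 1.953e-03, 2.930e-03, 3.906e-03, 1.953e-03]  ψ = [4, 0, 1, 1, 1]  (obs o_1=3)
t=2: δ = [1.831e-04, 1.221e-04, 1.831e-04, 2.441e-04, 1.221e-04]  ψ = [0, 0, 2, 3, 3]  (obs o_2=2)
t=3: δ = [8.583e-06, 5.722e-06, 1.144e-05, 1.526e-05, 7.629e-06]  ψ = [0, 0, 2, 3, 3]  (obs o_3=2)
t=4: δ = [4.023e-07, 2.682e-07, 7.153e-07, 4.768e-07, 4.768e-07]  ψ = [0, 0, 2, 3, 3]  (obs o_4=0)
backtrack: best end state = 2; path = [1, 2, 2, 2, 2]

path = [1, 2, 2, 2, 2]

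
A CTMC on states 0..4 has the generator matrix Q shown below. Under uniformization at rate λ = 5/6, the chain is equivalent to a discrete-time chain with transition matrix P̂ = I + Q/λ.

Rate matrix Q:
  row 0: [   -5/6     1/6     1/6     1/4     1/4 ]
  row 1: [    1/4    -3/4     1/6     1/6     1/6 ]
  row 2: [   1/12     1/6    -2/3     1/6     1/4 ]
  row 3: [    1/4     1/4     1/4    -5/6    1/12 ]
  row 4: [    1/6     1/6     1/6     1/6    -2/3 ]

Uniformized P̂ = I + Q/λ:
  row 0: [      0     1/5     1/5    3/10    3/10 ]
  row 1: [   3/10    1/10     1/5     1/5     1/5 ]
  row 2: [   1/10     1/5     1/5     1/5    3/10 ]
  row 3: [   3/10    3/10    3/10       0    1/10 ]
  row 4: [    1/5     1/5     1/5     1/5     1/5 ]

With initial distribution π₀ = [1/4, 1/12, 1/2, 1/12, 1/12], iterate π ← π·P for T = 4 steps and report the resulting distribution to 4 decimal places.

t=0: π = [0.2500, 0.0833, 0.5000, 0.0833, 0.0833]
t=1: π = [0.1167, 0.2000, 0.2083, 0.2083, 0.2667]
t=2: π = [0.1967, 0.2008, 0.2208, 0.1700, 0.2117]
t=3: π = [0.1757, 0.1969, 0.2170, 0.1857, 0.2248]
t=4: π = [0.1814, 0.1989, 0.2186, 0.1804, 0.2207]

π = [0.1814, 0.1989, 0.2186, 0.1804, 0.2207]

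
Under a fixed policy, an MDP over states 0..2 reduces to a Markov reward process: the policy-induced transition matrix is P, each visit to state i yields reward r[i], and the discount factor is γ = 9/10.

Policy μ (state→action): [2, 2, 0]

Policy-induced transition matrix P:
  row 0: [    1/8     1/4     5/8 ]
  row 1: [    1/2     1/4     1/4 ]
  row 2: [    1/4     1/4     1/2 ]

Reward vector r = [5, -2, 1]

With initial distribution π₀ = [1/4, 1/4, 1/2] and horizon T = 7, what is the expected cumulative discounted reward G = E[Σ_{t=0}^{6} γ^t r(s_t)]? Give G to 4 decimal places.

G = 7.0011

t=0: π = [0.2500, 0.2500, 0.5000], E[r] = 1.2500, γ^t·E[r] = 1.250000, running G = 1.250000
t=1: π = [0.2813, 0.2500, 0.4688], E[r] = 1.3750, γ^t·E[r] = 1.237500, running G = 2.487500
t=2: π = [0.2773, 0.2500, 0.4727], E[r] = 1.3594, γ^t·E[r] = 1.101094, running G = 3.588594
t=3: π = [0.2778, 0.2500, 0.4722], E[r] = 1.3613, γ^t·E[r] = 0.992408, running G = 4.581002
t=4: π = [0.2778, 0.2500, 0.4722], E[r] = 1.3611, γ^t·E[r] = 0.893007, running G = 5.474009
t=5: π = [0.2778, 0.2500, 0.4722], E[r] = 1.3611, γ^t·E[r] = 0.803725, running G = 6.277734
t=6: π = [0.2778, 0.2500, 0.4722], E[r] = 1.3611, γ^t·E[r] = 0.723350, running G = 7.001084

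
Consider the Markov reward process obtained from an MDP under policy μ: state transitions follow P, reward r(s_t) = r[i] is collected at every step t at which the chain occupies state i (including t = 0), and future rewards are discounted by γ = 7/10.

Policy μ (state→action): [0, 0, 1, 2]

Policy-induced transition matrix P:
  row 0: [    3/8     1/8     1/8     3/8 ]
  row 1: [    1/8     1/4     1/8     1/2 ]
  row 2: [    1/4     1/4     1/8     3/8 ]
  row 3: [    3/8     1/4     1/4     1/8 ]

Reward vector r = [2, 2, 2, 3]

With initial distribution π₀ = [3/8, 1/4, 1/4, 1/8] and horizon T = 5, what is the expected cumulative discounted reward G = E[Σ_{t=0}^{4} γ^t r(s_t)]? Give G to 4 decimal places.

t=0: π = [0.3750, 0.2500, 0.2500, 0.1250], E[r] = 2.1250, γ^t·E[r] = 2.125000, running G = 2.125000
t=1: π = [0.2813, 0.2031, 0.1406, 0.3750], E[r] = 2.3750, γ^t·E[r] = 1.662500, running G = 3.787500
t=2: π = [0.3066, 0.2148, 0.1719, 0.3066], E[r] = 2.3066, γ^t·E[r] = 1.130254, running G = 4.917754
t=3: π = [0.2998, 0.2117, 0.1633, 0.3252], E[r] = 2.3252, γ^t·E[r] = 0.797542, running G = 5.715296
t=4: π = [0.3017, 0.2125, 0.1656, 0.3202], E[r] = 2.3202, γ^t·E[r] = 0.557070, running G = 6.272366

G = 6.2724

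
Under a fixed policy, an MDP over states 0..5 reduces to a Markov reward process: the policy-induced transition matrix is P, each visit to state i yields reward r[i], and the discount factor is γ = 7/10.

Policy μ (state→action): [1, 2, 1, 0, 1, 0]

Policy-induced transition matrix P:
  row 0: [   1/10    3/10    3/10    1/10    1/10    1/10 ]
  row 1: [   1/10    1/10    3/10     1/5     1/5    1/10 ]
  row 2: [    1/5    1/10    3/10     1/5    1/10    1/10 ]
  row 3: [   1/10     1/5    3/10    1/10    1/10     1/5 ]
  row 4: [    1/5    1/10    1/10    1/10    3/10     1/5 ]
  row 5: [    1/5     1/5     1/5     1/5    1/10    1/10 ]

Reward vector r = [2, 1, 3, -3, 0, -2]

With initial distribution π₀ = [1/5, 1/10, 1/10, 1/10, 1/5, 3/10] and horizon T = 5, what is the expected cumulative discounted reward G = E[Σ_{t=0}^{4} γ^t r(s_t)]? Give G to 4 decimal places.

t=0: π = [0.2000, 0.1000, 0.1000, 0.1000, 0.2000, 0.3000], E[r] = -0.1000, γ^t·E[r] = -0.100000, running G = -0.100000
t=1: π = [0.1600, 0.1800, 0.2300, 0.1500, 0.1500, 0.1300], E[r] = 0.4800, γ^t·E[r] = 0.336000, running G = 0.236000
t=2: π = [0.1510, 0.1600, 0.2570, 0.1540, 0.1480, 0.1300], E[r] = 0.5110, γ^t·E[r] = 0.250390, running G = 0.486390
t=3: π = [0.1535, 0.1586, 0.2574, 0.1547, 0.1456, 0.1302], E[r] = 0.5133, γ^t·E[r] = 0.176062, running G = 0.662452
t=4: π = [0.1533, 0.1592, 0.2579, 0.1546, 0.1450, 0.1300], E[r] = 0.5155, γ^t·E[r] = 0.123769, running G = 0.786221

G = 0.7862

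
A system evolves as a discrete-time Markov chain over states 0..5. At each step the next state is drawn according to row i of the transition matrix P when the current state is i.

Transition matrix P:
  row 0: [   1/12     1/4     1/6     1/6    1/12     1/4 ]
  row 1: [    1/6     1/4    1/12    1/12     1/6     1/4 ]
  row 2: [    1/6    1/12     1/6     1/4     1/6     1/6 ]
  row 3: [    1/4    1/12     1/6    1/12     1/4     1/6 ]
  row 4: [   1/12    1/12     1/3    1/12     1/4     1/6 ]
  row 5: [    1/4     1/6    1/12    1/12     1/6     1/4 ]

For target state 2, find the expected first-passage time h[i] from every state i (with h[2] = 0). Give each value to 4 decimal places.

First-step conditioning: h[2] = 0; for i ≠ 2, h[i] = 1 + Σ_k P[i][k]·h[k].
  h[0] = 1 + 1/12·h[0] + 1/4·h[1] + 1/6·h[3] + 1/12·h[4] + 1/4·h[5]
  h[1] = 1 + 1/6·h[0] + 1/4·h[1] + 1/12·h[3] + 1/6·h[4] + 1/4·h[5]
  h[3] = 1 + 1/4·h[0] + 1/12·h[1] + 1/12·h[3] + 1/4·h[4] + 1/6·h[5]
  h[4] = 1 + 1/12·h[0] + 1/12·h[1] + 1/12·h[3] + 1/4·h[4] + 1/6·h[5]
  h[5] = 1 + 1/4·h[0] + 1/6·h[1] + 1/12·h[3] + 1/6·h[4] + 1/4·h[5]
Solving the 5×5 linear system over states ≠ 2 gives exactly h = [19008/3031, 2904/433, 0, 18082/3031, 14914/3031, 20218/3031] (h[2] = 0 is the target).

h = [6.2712, 6.7067, 0.0000, 5.9657, 4.9205, 6.6704]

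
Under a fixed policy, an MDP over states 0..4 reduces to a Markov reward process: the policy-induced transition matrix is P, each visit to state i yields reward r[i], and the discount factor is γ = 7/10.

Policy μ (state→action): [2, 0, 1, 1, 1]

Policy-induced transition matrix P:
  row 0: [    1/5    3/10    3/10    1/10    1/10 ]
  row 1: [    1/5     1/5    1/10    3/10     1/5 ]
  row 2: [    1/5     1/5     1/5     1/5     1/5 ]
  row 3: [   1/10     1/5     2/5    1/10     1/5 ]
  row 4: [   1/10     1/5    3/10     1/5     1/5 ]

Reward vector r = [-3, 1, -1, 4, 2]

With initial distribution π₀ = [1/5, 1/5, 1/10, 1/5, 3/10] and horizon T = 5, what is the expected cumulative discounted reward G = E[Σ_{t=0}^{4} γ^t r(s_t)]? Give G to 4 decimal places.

G = 1.9452

t=0: π = [0.2000, 0.2000, 0.1000, 0.2000, 0.3000], E[r] = 0.9000, γ^t·E[r] = 0.900000, running G = 0.900000
t=1: π = [0.1500, 0.2200, 0.2700, 0.1800, 0.1800], E[r] = 0.5800, γ^t·E[r] = 0.406000, running G = 1.306000
t=2: π = [0.1640, 0.2150, 0.2470, 0.1890, 0.1850], E[r] = 0.6020, γ^t·E[r] = 0.294980, running G = 1.600980
t=3: π = [0.1626, 0.2164, 0.2512, 0.1862, 0.1836], E[r] = 0.5894, γ^t·E[r] = 0.202164, running G = 1.803144
t=4: π = [0.1630, 0.2163, 0.2502, 0.1868, 0.1837], E[r] = 0.5915, γ^t·E[r] = 0.142019, running G = 1.945163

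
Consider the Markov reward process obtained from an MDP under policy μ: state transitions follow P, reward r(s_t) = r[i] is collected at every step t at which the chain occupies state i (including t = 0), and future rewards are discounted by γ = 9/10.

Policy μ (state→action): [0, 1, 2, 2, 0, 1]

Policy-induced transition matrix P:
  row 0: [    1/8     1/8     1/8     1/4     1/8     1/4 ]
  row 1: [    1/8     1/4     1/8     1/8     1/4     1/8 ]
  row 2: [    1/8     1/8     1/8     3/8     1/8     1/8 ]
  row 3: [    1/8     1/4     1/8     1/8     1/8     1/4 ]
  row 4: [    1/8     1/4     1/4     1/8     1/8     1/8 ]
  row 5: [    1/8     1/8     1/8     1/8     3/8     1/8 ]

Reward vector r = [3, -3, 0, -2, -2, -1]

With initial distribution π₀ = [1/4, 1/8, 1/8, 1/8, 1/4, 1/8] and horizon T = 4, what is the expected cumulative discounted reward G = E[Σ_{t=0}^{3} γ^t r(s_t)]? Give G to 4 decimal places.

t=0: π = [0.2500, 0.1250, 0.1250, 0.1250, 0.2500, 0.1250], E[r] = -0.5000, γ^t·E[r] = -0.500000, running G = -0.500000
t=1: π = [0.1250, 0.1875, 0.1563, 0.1875, 0.1719, 0.1719], E[r] = -1.0781, γ^t·E[r] = -0.970313, running G = -1.470313
t=2: π = [0.1250, 0.1934, 0.1465, 0.1797, 0.1914, 0.1641], E[r] = -1.1113, γ^t·E[r] = -0.900176, running G = -2.370488
t=3: π = [0.1250, 0.1956, 0.1489, 0.1772, 0.1902, 0.1631], E[r] = -1.1096, γ^t·E[r] = -0.808912, running G = -3.179401

G = -3.1794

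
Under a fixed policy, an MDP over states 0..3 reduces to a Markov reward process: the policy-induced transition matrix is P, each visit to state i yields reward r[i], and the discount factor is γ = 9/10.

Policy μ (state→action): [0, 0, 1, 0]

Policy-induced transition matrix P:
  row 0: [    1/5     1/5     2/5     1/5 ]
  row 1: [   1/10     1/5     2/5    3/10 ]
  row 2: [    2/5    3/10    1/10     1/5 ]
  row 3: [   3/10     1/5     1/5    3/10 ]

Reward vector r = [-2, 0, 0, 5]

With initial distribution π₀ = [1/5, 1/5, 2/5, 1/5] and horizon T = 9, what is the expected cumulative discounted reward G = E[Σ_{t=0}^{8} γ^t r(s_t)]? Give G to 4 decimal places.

G = 4.2525

t=0: π = [0.2000, 0.2000, 0.4000, 0.2000], E[r] = 0.6000, γ^t·E[r] = 0.600000, running G = 0.600000
t=1: π = [0.2800, 0.2400, 0.2400, 0.2400], E[r] = 0.6400, γ^t·E[r] = 0.576000, running G = 1.176000
t=2: π = [0.2480, 0.2240, 0.2800, 0.2480], E[r] = 0.7440, γ^t·E[r] = 0.602640, running G = 1.778640
t=3: π = [0.2584, 0.2280, 0.2664, 0.2472], E[r] = 0.7192, γ^t·E[r] = 0.524297, running G = 2.302937
t=4: π = [0.2552, 0.2266, 0.2706, 0.2475], E[r] = 0.7272, γ^t·E[r] = 0.477116, running G = 2.780053
t=5: π = [0.2562, 0.2271, 0.2693, 0.2474], E[r] = 0.7246, γ^t·E[r] = 0.427897, running G = 3.207950
t=6: π = [0.2559, 0.2269, 0.2697, 0.2474], E[r] = 0.7254, γ^t·E[r] = 0.385533, running G = 3.593483
t=7: π = [0.2560, 0.2270, 0.2696, 0.2474], E[r] = 0.7252, γ^t·E[r] = 0.346859, running G = 3.940342
t=8: π = [0.2560, 0.2270, 0.2696, 0.2474], E[r] = 0.7253, γ^t·E[r] = 0.312207, running G = 4.252549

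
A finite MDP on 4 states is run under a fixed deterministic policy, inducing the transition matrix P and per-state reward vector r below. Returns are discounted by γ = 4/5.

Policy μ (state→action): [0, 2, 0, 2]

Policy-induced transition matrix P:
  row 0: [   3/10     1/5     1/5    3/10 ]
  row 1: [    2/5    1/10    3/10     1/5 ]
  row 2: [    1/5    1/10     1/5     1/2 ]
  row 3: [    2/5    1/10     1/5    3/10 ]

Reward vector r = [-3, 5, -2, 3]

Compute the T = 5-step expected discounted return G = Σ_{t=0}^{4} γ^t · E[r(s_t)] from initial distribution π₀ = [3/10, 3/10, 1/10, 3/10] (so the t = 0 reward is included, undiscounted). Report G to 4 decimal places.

G = 1.7215

t=0: π = [0.3000, 0.3000, 0.1000, 0.3000], E[r] = 1.3000, γ^t·E[r] = 1.300000, running G = 1.300000
t=1: π = [0.3500, 0.1300, 0.2300, 0.2900], E[r] = 0.0100, γ^t·E[r] = 0.008000, running G = 1.308000
t=2: π = [0.3190, 0.1350, 0.2130, 0.3330], E[r] = 0.2910, γ^t·E[r] = 0.186240, running G = 1.494240
t=3: π = [0.3255, 0.1319, 0.2135, 0.3291], E[r] = 0.2433, γ^t·E[r] = 0.124570, running G = 1.618810
t=4: π = [0.3248, 0.1326, 0.2132, 0.3295], E[r] = 0.2507, γ^t·E[r] = 0.102666, running G = 1.721476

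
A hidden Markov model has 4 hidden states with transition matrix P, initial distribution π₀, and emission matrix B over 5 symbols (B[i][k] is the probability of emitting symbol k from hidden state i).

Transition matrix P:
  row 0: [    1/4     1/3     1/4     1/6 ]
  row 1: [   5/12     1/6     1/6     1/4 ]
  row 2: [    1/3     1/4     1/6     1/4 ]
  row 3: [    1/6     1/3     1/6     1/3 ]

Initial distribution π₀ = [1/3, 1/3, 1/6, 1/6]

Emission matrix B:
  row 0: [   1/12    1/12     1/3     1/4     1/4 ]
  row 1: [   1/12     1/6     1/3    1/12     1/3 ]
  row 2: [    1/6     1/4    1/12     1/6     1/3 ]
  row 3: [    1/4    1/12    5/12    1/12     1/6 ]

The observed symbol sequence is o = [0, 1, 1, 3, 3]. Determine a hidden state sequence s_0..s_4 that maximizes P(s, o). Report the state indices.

path = [3, 1, 2, 0, 0]

t=0: δ = [2.778e-02, 2.778e-02, 2.778e-02, 4.167e-02]  (obs o_0=0)
t=1: δ = [9.645e-04, 2.315e-03, 1.736e-03, 1.157e-03]  ψ = [1, 3, 0, 3]  (obs o_1=1)
t=2: δ = [8.038e-05, 7.234e-05, 9.645e-05, 4.823e-05]  ψ = [1, 2, 1, 1]  (obs o_2=1)
t=3: δ = [8.038e-06, 2.233e-06, 3.349e-06, 2.009e-06]  ψ = [2, 0, 0, 2]  (obs o_3=3)
t=4: δ = [5.023e-07, 2.233e-07, 3.349e-07, 1.116e-07]  ψ = [0, 0, 0, 0]  (obs o_4=3)
backtrack: best end state = 0; path = [3, 1, 2, 0, 0]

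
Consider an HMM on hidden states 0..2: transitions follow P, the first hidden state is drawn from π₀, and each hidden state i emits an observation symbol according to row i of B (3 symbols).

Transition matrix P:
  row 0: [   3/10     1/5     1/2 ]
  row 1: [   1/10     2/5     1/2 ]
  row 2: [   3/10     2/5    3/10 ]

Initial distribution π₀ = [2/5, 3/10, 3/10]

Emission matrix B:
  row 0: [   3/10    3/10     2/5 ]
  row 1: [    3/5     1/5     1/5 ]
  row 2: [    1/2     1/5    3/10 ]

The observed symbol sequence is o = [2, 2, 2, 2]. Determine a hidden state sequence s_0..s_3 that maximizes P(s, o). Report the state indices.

t=0: δ = [1.600e-01, 6.000e-02, 9.000e-02]  (obs o_0=2)
t=1: δ = [1.920e-02, 7.200e-03, 2.400e-02]  ψ = [0, 2, 0]  (obs o_1=2)
t=2: δ = [2.880e-03, 1.920e-03, 2.880e-03]  ψ = [2, 2, 0]  (obs o_2=2)
t=3: δ = [3.456e-04, 2.304e-04, 4.320e-04]  ψ = [0, 2, 0]  (obs o_3=2)
backtrack: best end state = 2; path = [0, 2, 0, 2]

path = [0, 2, 0, 2]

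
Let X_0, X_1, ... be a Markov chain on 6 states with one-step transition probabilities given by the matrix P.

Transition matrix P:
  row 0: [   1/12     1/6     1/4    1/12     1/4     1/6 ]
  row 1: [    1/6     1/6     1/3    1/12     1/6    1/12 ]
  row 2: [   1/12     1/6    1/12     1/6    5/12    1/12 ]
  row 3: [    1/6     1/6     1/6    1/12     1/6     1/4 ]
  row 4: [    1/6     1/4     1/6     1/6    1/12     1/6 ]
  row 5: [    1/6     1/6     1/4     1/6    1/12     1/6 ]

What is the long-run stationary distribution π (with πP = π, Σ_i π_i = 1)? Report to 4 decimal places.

π = [0.1382, 0.1834, 0.2038, 0.1291, 0.2004, 0.1452]

Balance equations π_j = Σ_i π_i·P[i][j]:
  π_0 = 1/12·π_0 + 1/6·π_1 + 1/12·π_2 + 1/6·π_3 + 1/6·π_4 + 1/6·π_5
  π_1 = 1/6·π_0 + 1/6·π_1 + 1/6·π_2 + 1/6·π_3 + 1/4·π_4 + 1/6·π_5
  π_2 = 1/4·π_0 + 1/3·π_1 + 1/12·π_2 + 1/6·π_3 + 1/6·π_4 + 1/4·π_5
  π_3 = 1/12·π_0 + 1/12·π_1 + 1/6·π_2 + 1/12·π_3 + 1/6·π_4 + 1/6·π_5
  π_4 = 1/4·π_0 + 1/6·π_1 + 5/12·π_2 + 1/6·π_3 + 1/12·π_4 + 1/12·π_5
  normalize: π_0 + π_1 + π_2 + π_3 + π_4 + π_5 = 1
Solving the linear system gives exactly π = [23887/172887, 10567/57629, 2711/13299, 22322/172887, 11546/57629, 25096/172887].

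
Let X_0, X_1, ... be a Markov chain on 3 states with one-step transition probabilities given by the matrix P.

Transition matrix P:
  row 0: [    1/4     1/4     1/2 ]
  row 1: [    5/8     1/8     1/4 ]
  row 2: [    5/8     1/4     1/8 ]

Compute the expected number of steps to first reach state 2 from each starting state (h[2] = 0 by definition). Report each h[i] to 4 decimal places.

h = [2.2500, 2.7500, 0.0000]

First-step conditioning: h[2] = 0; for i ≠ 2, h[i] = 1 + Σ_k P[i][k]·h[k].
  h[0] = 1 + 1/4·h[0] + 1/4·h[1]
  h[1] = 1 + 5/8·h[0] + 1/8·h[1]
Solving the 2×2 linear system over states ≠ 2 gives exactly h = [9/4, 11/4, 0] (h[2] = 0 is the target).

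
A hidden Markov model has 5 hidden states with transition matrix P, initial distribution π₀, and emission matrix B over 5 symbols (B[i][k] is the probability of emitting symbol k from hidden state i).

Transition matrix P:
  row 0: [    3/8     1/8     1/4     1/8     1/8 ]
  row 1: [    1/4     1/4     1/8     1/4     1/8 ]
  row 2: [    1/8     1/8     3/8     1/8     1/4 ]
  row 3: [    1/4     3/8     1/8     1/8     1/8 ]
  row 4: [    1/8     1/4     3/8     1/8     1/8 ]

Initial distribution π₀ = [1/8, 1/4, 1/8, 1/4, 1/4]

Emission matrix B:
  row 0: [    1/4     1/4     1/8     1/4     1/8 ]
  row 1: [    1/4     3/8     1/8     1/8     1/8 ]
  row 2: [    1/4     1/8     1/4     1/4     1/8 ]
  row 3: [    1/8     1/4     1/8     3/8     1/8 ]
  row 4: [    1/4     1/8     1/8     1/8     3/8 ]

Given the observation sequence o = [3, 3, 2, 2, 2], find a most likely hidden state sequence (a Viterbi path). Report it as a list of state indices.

t=0: δ = [3.125e-02, 3.125e-02, 3.125e-02, 9.375e-02, 3.125e-02]  (obs o_0=3)
t=1: δ = [5.859e-03, 4.395e-03, 2.930e-03, 4.395e-03, 1.465e-03]  ψ = [3, 3, 2, 3, 3]  (obs o_1=3)
t=2: δ = [2.747e-04, 2.060e-04, 3.662e-04, 1.373e-04, 9.155e-05]  ψ = [0, 3, 0, 1, 0]  (obs o_2=2)
t=3: δ = [1.287e-05, 6.437e-06, 3.433e-05, 6.437e-06, 1.144e-05]  ψ = [0, 1, 2, 1, 2]  (obs o_3=2)
t=4: δ = [6.035e-07, 5.364e-07, 3.219e-06, 5.364e-07, 1.073e-06]  ψ = [0, 2, 2, 2, 2]  (obs o_4=2)
backtrack: best end state = 2; path = [3, 0, 2, 2, 2]

path = [3, 0, 2, 2, 2]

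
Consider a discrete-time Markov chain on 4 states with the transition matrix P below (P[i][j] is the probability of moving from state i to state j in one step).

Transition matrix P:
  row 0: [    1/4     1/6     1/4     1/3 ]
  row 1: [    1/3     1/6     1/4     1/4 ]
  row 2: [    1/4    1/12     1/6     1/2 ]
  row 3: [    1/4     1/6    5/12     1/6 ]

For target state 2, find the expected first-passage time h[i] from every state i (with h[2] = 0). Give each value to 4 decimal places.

h = [3.3826, 3.4228, 0.0000, 2.8993]

First-step conditioning: h[2] = 0; for i ≠ 2, h[i] = 1 + Σ_k P[i][k]·h[k].
  h[0] = 1 + 1/4·h[0] + 1/6·h[1] + 1/3·h[3]
  h[1] = 1 + 1/3·h[0] + 1/6·h[1] + 1/4·h[3]
  h[3] = 1 + 1/4·h[0] + 1/6·h[1] + 1/6·h[3]
Solving the 3×3 linear system over states ≠ 2 gives exactly h = [504/149, 510/149, 0, 432/149] (h[2] = 0 is the target).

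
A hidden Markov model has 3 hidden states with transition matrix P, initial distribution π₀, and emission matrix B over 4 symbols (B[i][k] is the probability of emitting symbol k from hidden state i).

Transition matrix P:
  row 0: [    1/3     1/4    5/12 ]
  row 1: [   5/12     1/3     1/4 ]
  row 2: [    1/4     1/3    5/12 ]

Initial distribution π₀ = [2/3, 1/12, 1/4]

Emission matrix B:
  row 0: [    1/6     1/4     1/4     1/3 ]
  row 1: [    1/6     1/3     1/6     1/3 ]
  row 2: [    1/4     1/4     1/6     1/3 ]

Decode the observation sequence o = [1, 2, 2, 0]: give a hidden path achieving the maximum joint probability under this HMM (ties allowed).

t=0: δ = [1.667e-01, 2.778e-02, 6.250e-02]  (obs o_0=1)
t=1: δ = [1.389e-02, 6.944e-03, 1.157e-02]  ψ = [0, 0, 0]  (obs o_1=2)
t=2: δ = [1.157e-03, 6.430e-04, 9.645e-04]  ψ = [0, 2, 0]  (obs o_2=2)
t=3: δ = [6.430e-05, 5.358e-05, 1.206e-04]  ψ = [0, 2, 0]  (obs o_3=0)
backtrack: best end state = 2; path = [0, 0, 0, 2]

path = [0, 0, 0, 2]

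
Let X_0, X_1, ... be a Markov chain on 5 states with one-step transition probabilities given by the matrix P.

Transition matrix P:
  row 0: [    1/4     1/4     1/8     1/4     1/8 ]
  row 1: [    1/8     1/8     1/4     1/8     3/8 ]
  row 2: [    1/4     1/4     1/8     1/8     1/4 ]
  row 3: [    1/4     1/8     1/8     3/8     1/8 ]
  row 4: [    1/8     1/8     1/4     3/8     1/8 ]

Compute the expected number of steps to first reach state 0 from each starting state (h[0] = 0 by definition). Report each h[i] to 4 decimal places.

h = [0.0000, 5.5593, 4.9588, 4.7845, 5.4044]

First-step conditioning: h[0] = 0; for i ≠ 0, h[i] = 1 + Σ_k P[i][k]·h[k].
  h[1] = 1 + 1/8·h[1] + 1/4·h[2] + 1/8·h[3] + 3/8·h[4]
  h[2] = 1 + 1/4·h[1] + 1/8·h[2] + 1/8·h[3] + 1/4·h[4]
  h[3] = 1 + 1/8·h[1] + 1/8·h[2] + 3/8·h[3] + 1/8·h[4]
  h[4] = 1 + 1/8·h[1] + 1/4·h[2] + 3/8·h[3] + 1/8·h[4]
Solving the 4×4 linear system over states ≠ 0 gives exactly h = [0, 328/59, 2048/413, 1976/413, 2232/413] (h[0] = 0 is the target).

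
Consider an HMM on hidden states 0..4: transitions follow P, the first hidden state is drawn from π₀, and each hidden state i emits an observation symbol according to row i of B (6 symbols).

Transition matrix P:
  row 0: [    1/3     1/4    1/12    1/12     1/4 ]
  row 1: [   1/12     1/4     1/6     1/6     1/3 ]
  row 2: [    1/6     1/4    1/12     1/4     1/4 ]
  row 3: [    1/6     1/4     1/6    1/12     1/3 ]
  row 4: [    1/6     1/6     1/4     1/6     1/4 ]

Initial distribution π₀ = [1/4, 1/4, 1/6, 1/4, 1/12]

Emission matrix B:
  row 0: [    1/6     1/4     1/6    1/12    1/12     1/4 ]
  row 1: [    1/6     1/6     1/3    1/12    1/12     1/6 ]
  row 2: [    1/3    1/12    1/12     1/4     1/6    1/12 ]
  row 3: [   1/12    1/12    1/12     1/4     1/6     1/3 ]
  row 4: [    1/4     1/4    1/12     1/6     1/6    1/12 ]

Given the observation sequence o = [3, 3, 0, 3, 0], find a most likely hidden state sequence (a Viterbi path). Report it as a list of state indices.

path = [3, 4, 2, 3, 4]

t=0: δ = [2.083e-02, 2.083e-02, 4.167e-02, 6.250e-02, 1.389e-02]  (obs o_0=3)
t=1: δ = [8.681e-04, 1.302e-03, 2.604e-03, 2.604e-03, 3.472e-03]  ψ = [3, 3, 3, 2, 3]  (obs o_1=3)
t=2: δ = [9.645e-05, 1.085e-04, 2.894e-04, 5.425e-05, 2.170e-04]  ψ = [4, 2, 4, 2, 3]  (obs o_2=0)
t=3: δ = [4.019e-06, 6.028e-06, 1.356e-05, 1.808e-05, 1.206e-05]  ψ = [2, 2, 4, 2, 2]  (obs o_3=3)
t=4: δ = [5.023e-07, 7.535e-07, 1.005e-06, 2.826e-07, 1.507e-06]  ψ = [3, 3, 3, 2, 3]  (obs o_4=0)
backtrack: best end state = 4; path = [3, 4, 2, 3, 4]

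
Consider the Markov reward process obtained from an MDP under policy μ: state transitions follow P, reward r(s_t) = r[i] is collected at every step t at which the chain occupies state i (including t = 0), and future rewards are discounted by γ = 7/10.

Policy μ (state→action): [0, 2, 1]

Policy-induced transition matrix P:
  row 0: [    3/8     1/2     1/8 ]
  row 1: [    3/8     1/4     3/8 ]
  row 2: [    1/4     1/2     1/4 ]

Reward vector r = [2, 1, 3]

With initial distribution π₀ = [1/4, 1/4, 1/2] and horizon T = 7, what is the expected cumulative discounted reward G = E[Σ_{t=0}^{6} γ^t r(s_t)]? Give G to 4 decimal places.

t=0: π = [0.2500, 0.2500, 0.5000], E[r] = 2.2500, γ^t·E[r] = 2.250000, running G = 2.250000
t=1: π = [0.3125, 0.4375, 0.2500], E[r] = 1.8125, γ^t·E[r] = 1.268750, running G = 3.518750
t=2: π = [0.3438, 0.3906, 0.2656], E[r] = 1.8750, γ^t·E[r] = 0.918750, running G = 4.437500
t=3: π = [0.3418, 0.4023, 0.2559], E[r] = 1.8535, γ^t·E[r] = 0.635756, running G = 5.073256
t=4: π = [0.3430, 0.3994, 0.2576], E[r] = 1.8582, γ^t·E[r] = 0.446143, running G = 5.519399
t=5: π = [0.3428, 0.4001, 0.2570], E[r] = 1.8569, γ^t·E[r] = 0.312090, running G = 5.831488
t=6: π = [0.3429, 0.4000, 0.2572], E[r] = 1.8572, γ^t·E[r] = 0.218498, running G = 6.049987

G = 6.0500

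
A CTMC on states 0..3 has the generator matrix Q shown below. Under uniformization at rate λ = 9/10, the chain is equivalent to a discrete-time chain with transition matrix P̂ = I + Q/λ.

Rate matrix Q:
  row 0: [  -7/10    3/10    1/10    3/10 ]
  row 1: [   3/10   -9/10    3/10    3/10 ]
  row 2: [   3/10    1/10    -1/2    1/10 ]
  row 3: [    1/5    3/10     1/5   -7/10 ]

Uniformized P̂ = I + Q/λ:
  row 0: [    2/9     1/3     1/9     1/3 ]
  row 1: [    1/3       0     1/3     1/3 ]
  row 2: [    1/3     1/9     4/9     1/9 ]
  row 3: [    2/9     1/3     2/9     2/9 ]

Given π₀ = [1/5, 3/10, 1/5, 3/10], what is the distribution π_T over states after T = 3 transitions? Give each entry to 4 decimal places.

π = [0.2759, 0.2029, 0.2759, 0.2454]

t=0: π = [0.2000, 0.3000, 0.2000, 0.3000]
t=1: π = [0.2778, 0.1889, 0.2778, 0.2556]
t=2: π = [0.2741, 0.2086, 0.2741, 0.2432]
t=3: π = [0.2759, 0.2029, 0.2759, 0.2454]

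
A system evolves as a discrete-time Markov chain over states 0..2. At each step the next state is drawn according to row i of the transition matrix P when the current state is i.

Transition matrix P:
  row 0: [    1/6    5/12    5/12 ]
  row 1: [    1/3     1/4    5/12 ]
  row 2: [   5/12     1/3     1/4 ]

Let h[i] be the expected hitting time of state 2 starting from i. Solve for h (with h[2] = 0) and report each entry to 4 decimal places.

First-step conditioning: h[2] = 0; for i ≠ 2, h[i] = 1 + Σ_k P[i][k]·h[k].
  h[0] = 1 + 1/6·h[0] + 5/12·h[1]
  h[1] = 1 + 1/3·h[0] + 1/4·h[1]
Solving the 2×2 linear system over states ≠ 2 gives exactly h = [12/5, 12/5, 0] (h[2] = 0 is the target).

h = [2.4000, 2.4000, 0.0000]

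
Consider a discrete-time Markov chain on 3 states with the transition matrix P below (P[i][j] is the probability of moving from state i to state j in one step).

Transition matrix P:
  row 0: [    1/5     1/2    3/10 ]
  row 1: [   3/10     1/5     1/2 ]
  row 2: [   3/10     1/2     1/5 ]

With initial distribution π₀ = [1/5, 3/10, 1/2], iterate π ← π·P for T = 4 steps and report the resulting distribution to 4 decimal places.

π = [0.2727, 0.3839, 0.3434]

t=0: π = [0.2000, 0.3000, 0.5000]
t=1: π = [0.2800, 0.4100, 0.3100]
t=2: π = [0.2720, 0.3770, 0.3510]
t=3: π = [0.2728, 0.3869, 0.3403]
t=4: π = [0.2727, 0.3839, 0.3434]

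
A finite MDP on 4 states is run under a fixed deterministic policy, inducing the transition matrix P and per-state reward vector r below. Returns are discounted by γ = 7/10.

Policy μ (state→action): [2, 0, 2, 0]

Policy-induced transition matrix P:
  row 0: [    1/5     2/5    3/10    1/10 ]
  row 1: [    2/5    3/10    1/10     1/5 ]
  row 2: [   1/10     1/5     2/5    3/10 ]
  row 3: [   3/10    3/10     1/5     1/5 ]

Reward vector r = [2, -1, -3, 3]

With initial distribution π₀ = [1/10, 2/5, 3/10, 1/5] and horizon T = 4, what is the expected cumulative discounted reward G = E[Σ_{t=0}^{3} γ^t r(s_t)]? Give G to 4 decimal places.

G = -0.2842

t=0: π = [0.1000, 0.4000, 0.3000, 0.2000], E[r] = -0.5000, γ^t·E[r] = -0.500000, running G = -0.500000
t=1: π = [0.2700, 0.2800, 0.2300, 0.2200], E[r] = 0.2300, γ^t·E[r] = 0.161000, running G = -0.339000
t=2: π = [0.2550, 0.3040, 0.2450, 0.1960], E[r] = 0.0590, γ^t·E[r] = 0.028910, running G = -0.310090
t=3: π = [0.2559, 0.3010, 0.2441, 0.1990], E[r] = 0.0755, γ^t·E[r] = 0.025897, running G = -0.284194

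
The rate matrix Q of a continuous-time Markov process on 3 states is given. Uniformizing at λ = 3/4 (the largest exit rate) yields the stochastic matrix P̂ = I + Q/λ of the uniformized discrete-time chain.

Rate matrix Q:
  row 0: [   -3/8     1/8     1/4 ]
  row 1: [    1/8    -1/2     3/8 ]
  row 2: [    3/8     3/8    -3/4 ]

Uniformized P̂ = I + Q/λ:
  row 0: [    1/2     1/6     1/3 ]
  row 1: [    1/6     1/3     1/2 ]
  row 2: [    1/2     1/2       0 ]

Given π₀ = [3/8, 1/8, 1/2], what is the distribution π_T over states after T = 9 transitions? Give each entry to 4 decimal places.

π = [0.3948, 0.3158, 0.2894]

t=0: π = [0.3750, 0.1250, 0.5000]
t=1: π = [0.4583, 0.3542, 0.1875]
t=2: π = [0.3819, 0.2882, 0.3299]
t=3: π = [0.4039, 0.3247, 0.2714]
t=4: π = [0.3918, 0.3112, 0.2970]
t=5: π = [0.3963, 0.3175, 0.2862]
t=6: π = [0.3942, 0.3150, 0.2908]
t=7: π = [0.3950, 0.3161, 0.2889]
t=8: π = [0.3946, 0.3156, 0.2897]
t=9: π = [0.3948, 0.3158, 0.2894]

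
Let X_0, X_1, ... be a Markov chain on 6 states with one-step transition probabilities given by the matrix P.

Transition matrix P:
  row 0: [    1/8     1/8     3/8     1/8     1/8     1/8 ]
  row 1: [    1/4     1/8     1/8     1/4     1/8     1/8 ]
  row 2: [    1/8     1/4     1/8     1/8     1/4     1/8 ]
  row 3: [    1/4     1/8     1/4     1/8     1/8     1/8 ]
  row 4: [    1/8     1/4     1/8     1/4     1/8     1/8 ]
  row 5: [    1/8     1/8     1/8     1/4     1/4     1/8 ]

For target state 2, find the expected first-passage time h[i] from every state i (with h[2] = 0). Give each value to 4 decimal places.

h = [3.9849, 5.0434, 0.0000, 4.4830, 5.1757, 5.1923]

First-step conditioning: h[2] = 0; for i ≠ 2, h[i] = 1 + Σ_k P[i][k]·h[k].
  h[0] = 1 + 1/8·h[0] + 1/8·h[1] + 1/8·h[3] + 1/8·h[4] + 1/8·h[5]
  h[1] = 1 + 1/4·h[0] + 1/8·h[1] + 1/4·h[3] + 1/8·h[4] + 1/8·h[5]
  h[3] = 1 + 1/4·h[0] + 1/8·h[1] + 1/8·h[3] + 1/8·h[4] + 1/8·h[5]
  h[4] = 1 + 1/8·h[0] + 1/4·h[1] + 1/4·h[3] + 1/8·h[4] + 1/8·h[5]
  h[5] = 1 + 1/8·h[0] + 1/8·h[1] + 1/4·h[3] + 1/4·h[4] + 1/8·h[5]
Solving the 5×5 linear system over states ≠ 2 gives exactly h = [32768/8223, 13824/2741, 0, 12288/2741, 42560/8223, 14232/2741] (h[2] = 0 is the target).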